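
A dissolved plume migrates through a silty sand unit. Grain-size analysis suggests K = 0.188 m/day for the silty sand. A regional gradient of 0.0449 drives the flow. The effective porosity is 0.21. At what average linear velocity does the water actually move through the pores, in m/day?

0.0402

Hydraulic gradient i = 0.0449.
Darcy flux q = K · i = 0.1880 × 0.04490 = 0.008441 m/day.
Seepage velocity v = q / n_e = 0.008441 / 0.21 = 0.04020 m/day.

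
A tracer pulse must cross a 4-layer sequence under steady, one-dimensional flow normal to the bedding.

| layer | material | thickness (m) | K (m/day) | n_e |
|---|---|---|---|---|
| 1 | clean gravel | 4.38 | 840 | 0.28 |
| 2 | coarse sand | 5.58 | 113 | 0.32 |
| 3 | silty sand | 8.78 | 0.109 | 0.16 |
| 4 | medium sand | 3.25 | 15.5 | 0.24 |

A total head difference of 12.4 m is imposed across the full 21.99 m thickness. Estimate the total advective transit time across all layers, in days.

33.9

With flow normal to the layers, continuity requires the same specific discharge q through every layer.
Σ(b_i/K_i) = 4.38/840 + 5.58/113 + 8.78/0.109 + 3.25/15.5 = 80.81 d.
q = Δh / Σ(b_i/K_i) = 12.4 / 80.81 = 0.1534 m/day.
In each layer the seepage velocity is v_i = q/n_i, so the layer transit time is t_i = b_i·n_i / q:
  layer 1 (clean gravel): t_1 = 4.38 × 0.28 / 0.1534 = 7.993 d
  layer 2 (coarse sand): t_2 = 5.58 × 0.32 / 0.1534 = 11.64 d
  layer 3 (silty sand): t_3 = 8.78 × 0.16 / 0.1534 = 9.156 d
  layer 4 (medium sand): t_4 = 3.25 × 0.24 / 0.1534 = 5.084 d
Total t = Σ t_i = 33.87 days.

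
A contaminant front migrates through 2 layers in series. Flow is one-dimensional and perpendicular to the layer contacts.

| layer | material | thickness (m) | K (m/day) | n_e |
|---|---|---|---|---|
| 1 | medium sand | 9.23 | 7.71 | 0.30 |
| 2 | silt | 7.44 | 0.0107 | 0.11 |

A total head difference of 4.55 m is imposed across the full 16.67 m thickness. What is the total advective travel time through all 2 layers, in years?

With flow normal to the layers, continuity requires the same specific discharge q through every layer.
Σ(b_i/K_i) = 9.23/7.71 + 7.44/0.0107 = 696.5 d.
q = Δh / Σ(b_i/K_i) = 4.55 / 696.5 = 0.006532 m/day.
In each layer the seepage velocity is v_i = q/n_i, so the layer transit time is t_i = b_i·n_i / q:
  layer 1 (medium sand): t_1 = 9.23 × 0.30 / 0.006532 = 423.9 d
  layer 2 (silt): t_2 = 7.44 × 0.11 / 0.006532 = 125.3 d
Total t = Σ t_i = 549.2 days = 1.504 years.

1.50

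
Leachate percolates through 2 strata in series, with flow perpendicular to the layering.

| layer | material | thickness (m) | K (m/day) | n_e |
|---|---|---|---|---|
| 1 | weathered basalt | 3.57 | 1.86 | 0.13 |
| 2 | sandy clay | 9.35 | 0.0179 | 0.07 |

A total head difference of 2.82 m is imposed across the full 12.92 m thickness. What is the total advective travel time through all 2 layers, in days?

208

With flow normal to the layers, continuity requires the same specific discharge q through every layer.
Σ(b_i/K_i) = 3.57/1.86 + 9.35/0.0179 = 524.3 d.
q = Δh / Σ(b_i/K_i) = 2.82 / 524.3 = 0.005379 m/day.
In each layer the seepage velocity is v_i = q/n_i, so the layer transit time is t_i = b_i·n_i / q:
  layer 1 (weathered basalt): t_1 = 3.57 × 0.13 / 0.005379 = 86.28 d
  layer 2 (sandy clay): t_2 = 9.35 × 0.07 / 0.005379 = 121.7 d
Total t = Σ t_i = 208.0 days.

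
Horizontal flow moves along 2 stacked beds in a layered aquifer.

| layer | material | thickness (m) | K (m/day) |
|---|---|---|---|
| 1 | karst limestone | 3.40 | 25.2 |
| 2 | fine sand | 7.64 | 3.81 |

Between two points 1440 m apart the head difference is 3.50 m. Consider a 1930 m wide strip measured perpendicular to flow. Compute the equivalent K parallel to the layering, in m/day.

10.4

Flow is parallel to layering, so each bed carries its own Darcy discharge and the transmissivities add.
Σ(K_i·b_i) = 25.2×3.40 + 3.81×7.64 = 114.8 m²/day.
Total thickness b = 11.04 m, so K_eq = Σ(K_i·b_i)/b = 10.40 m/day.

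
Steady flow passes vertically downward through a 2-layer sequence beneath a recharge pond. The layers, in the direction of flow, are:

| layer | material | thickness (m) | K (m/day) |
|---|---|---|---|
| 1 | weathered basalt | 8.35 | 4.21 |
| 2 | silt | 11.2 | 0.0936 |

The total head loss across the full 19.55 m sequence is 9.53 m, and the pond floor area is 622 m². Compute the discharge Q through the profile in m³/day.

48.7

Flow is perpendicular to layering, so the layers act in series and the equivalent K is the thickness-weighted harmonic mean.
Total thickness L = 8.35 + 11.2 = 19.55 m.
Σ(b_i/K_i) = 8.35/4.21 + 11.2/0.0936 = 121.6 d.
K_eq = L / Σ(b_i/K_i) = 19.55 / 121.6 = 0.1607 m/day.
Q = K_eq · A · (Δh/L) = 0.1607 × 622 × (9.53/19.55) = 48.73 m³/day.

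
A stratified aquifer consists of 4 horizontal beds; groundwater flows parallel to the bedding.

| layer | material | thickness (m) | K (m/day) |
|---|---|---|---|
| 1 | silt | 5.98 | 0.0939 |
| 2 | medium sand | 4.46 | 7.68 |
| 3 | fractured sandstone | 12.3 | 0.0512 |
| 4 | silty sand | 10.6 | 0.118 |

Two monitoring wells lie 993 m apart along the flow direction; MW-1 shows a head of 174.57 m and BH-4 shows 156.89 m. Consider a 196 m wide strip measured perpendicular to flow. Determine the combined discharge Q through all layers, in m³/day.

Flow is parallel to layering, so each bed carries its own Darcy discharge and the transmissivities add.
Σ(K_i·b_i) = 0.0939×5.98 + 7.68×4.46 + 0.0512×12.3 + 0.118×10.6 = 36.69 m²/day.
Hydraulic gradient i = (174.57 − 156.89) / 993 = 17.68 / 993 = 0.01780.
Q = Σ(K_i·b_i) · W · i = 36.69 × 196 × 0.01780 = 128.1 m³/day.

128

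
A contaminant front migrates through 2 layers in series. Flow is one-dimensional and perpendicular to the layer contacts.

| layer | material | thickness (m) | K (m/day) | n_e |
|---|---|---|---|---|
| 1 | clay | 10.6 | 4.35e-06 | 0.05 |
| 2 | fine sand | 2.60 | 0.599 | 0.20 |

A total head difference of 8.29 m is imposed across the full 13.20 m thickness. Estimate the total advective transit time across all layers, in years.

With flow normal to the layers, continuity requires the same specific discharge q through every layer.
Σ(b_i/K_i) = 10.6/4.35e-06 + 2.60/0.599 = 2.437e+06 d.
q = Δh / Σ(b_i/K_i) = 8.29 / 2.437e+06 = 3.402e-06 m/day.
In each layer the seepage velocity is v_i = q/n_i, so the layer transit time is t_i = b_i·n_i / q:
  layer 1 (clay): t_1 = 10.6 × 0.05 / 3.402e-06 = 1.558e+05 d
  layer 2 (fine sand): t_2 = 2.60 × 0.20 / 3.402e-06 = 1.529e+05 d
Total t = Σ t_i = 3.086e+05 days = 845.0 years.

845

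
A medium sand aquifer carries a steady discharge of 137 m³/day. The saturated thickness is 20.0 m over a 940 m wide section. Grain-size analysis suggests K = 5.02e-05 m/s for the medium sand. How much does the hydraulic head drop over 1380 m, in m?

Convert K: 5.02e-05 m/s × 86400 = 4.337 m/day.
Cross-sectional area A = 940 × 20.0 = 18800 m².
From Q = K·A·i, i = Q / (K·A) = 137 / (4.337 × 18800) = 0.001680.
Head loss Δh = i · L = 0.001680 × 1380 = 2.319 m.

2.32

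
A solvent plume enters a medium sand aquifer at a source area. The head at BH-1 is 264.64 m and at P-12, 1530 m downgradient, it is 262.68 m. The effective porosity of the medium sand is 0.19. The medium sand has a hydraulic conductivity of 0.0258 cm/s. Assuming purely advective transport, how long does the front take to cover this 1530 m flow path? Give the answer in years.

Convert K: 0.0258 cm/s × 864 = 22.29 m/day.
Hydraulic gradient i = (264.64 − 262.68) / 1530 = 1.96 / 1530 = 0.001281.
Darcy flux q = K · i = 22.29 × 0.001281 = 0.02856 m/day.
Seepage velocity v = q / n_e = 0.02856 / 0.19 = 0.1503 m/day.
Travel time t = L / v = 1530 / 0.1503 = 10180 days = 27.87 years.

27.9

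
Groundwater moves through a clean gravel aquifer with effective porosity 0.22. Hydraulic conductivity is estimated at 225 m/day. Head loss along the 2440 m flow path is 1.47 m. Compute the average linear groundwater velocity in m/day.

0.616

Hydraulic gradient i = Δh / L = 1.47 / 2440 = 0.0006025.
Darcy flux q = K · i = 225.0 × 0.0006025 = 0.1356 m/day.
Seepage velocity v = q / n_e = 0.1356 / 0.22 = 0.6162 m/day.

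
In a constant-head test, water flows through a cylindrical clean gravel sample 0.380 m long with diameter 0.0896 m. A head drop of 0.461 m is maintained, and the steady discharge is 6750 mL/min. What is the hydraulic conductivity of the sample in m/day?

1270

Cross-sectional area A = π·(d/2)² = π × (0.0896/2)² = 0.006305 m².
Convert discharge: 6750 mL/min = 0.0001125 m³/s.
Darcy's law rearranged: K = Q·L / (A·Δh) = 0.0001125 × 0.380 / (0.006305 × 0.461) = 0.01471 m/s = 1271 m/day.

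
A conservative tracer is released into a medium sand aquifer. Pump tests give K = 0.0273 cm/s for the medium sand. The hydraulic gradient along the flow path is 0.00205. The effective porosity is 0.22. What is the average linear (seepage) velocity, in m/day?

Convert K: 0.0273 cm/s × 864 = 23.59 m/day.
Hydraulic gradient i = 0.00205.
Darcy flux q = K · i = 23.59 × 0.002050 = 0.04835 m/day.
Seepage velocity v = q / n_e = 0.04835 / 0.22 = 0.2198 m/day.

0.220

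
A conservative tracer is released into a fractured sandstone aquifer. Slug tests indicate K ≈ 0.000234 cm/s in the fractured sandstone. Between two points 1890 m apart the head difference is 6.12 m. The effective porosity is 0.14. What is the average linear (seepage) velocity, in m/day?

Convert K: 0.000234 cm/s × 864 = 0.2022 m/day.
Hydraulic gradient i = Δh / L = 6.12 / 1890 = 0.003238.
Darcy flux q = K · i = 0.2022 × 0.003238 = 0.0006547 m/day.
Seepage velocity v = q / n_e = 0.0006547 / 0.14 = 0.004676 m/day.

0.00468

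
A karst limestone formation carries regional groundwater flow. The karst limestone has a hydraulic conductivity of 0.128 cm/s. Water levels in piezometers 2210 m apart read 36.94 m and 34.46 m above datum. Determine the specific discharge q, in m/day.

Convert K: 0.128 cm/s × 864 = 110.6 m/day.
Hydraulic gradient i = (36.94 − 34.46) / 2210 = 2.48 / 2210 = 0.001122.
Specific discharge q = K · i = 110.6 × 0.001122 = 0.1241 m/day.

0.124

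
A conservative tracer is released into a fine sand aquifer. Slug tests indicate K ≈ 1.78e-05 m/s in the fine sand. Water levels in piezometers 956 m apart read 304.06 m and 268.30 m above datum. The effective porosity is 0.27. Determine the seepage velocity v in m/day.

0.213

Convert K: 1.78e-05 m/s × 86400 = 1.538 m/day.
Hydraulic gradient i = (304.06 − 268.30) / 956 = 35.76 / 956 = 0.03741.
Darcy flux q = K · i = 1.538 × 0.03741 = 0.05753 m/day.
Seepage velocity v = q / n_e = 0.05753 / 0.27 = 0.2131 m/day.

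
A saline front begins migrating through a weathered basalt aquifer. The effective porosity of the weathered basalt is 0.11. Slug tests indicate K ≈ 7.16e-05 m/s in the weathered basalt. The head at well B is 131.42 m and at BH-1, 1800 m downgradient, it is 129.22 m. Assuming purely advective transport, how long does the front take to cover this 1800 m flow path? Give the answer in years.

Convert K: 7.16e-05 m/s × 86400 = 6.186 m/day.
Hydraulic gradient i = (131.42 − 129.22) / 1800 = 2.2 / 1800 = 0.001222.
Darcy flux q = K · i = 6.186 × 0.001222 = 0.007561 m/day.
Seepage velocity v = q / n_e = 0.007561 / 0.11 = 0.06874 m/day.
Travel time t = L / v = 1800 / 0.06874 = 26187 days = 71.70 years.

71.7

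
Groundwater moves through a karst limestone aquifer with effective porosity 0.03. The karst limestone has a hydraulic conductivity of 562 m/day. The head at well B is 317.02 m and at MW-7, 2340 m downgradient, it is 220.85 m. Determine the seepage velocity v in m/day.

Hydraulic gradient i = (317.02 − 220.85) / 2340 = 96.17 / 2340 = 0.04110.
Darcy flux q = K · i = 562.0 × 0.04110 = 23.10 m/day.
Seepage velocity v = q / n_e = 23.10 / 0.03 = 769.9 m/day.

770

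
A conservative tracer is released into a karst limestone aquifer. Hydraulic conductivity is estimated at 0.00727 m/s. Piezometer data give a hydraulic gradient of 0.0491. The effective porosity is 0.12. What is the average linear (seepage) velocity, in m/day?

257

Convert K: 0.00727 m/s × 86400 = 628.1 m/day.
Hydraulic gradient i = 0.0491.
Darcy flux q = K · i = 628.1 × 0.04910 = 30.84 m/day.
Seepage velocity v = q / n_e = 30.84 / 0.12 = 257.0 m/day.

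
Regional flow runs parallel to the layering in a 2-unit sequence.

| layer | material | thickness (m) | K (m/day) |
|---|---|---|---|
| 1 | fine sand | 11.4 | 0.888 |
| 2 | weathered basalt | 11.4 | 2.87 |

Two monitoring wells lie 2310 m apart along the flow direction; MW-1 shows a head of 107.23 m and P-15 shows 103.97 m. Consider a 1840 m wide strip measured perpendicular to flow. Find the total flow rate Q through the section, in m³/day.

111

Flow is parallel to layering, so each bed carries its own Darcy discharge and the transmissivities add.
Σ(K_i·b_i) = 0.888×11.4 + 2.87×11.4 = 42.84 m²/day.
Hydraulic gradient i = (107.23 − 103.97) / 2310 = 3.26 / 2310 = 0.001411.
Q = Σ(K_i·b_i) · W · i = 42.84 × 1840 × 0.001411 = 111.2 m³/day.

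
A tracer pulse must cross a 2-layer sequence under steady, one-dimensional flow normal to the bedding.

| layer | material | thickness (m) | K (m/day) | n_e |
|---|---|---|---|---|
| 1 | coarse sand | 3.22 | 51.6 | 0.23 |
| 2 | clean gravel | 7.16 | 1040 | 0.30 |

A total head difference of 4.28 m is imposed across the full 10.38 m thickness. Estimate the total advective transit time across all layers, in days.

With flow normal to the layers, continuity requires the same specific discharge q through every layer.
Σ(b_i/K_i) = 3.22/51.6 + 7.16/1040 = 0.06929 d.
q = Δh / Σ(b_i/K_i) = 4.28 / 0.06929 = 61.77 m/day.
In each layer the seepage velocity is v_i = q/n_i, so the layer transit time is t_i = b_i·n_i / q:
  layer 1 (coarse sand): t_1 = 3.22 × 0.23 / 61.77 = 0.01199 d
  layer 2 (clean gravel): t_2 = 7.16 × 0.30 / 61.77 = 0.03477 d
Total t = Σ t_i = 0.04676 days.

0.0468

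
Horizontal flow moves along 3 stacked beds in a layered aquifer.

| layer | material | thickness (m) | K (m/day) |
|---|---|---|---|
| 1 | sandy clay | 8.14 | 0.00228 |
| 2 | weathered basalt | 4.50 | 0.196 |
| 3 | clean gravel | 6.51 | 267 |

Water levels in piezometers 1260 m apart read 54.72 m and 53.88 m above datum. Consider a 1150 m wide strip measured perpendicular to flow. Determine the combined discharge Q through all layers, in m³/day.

1330

Flow is parallel to layering, so each bed carries its own Darcy discharge and the transmissivities add.
Σ(K_i·b_i) = 0.00228×8.14 + 0.196×4.50 + 267×6.51 = 1739 m²/day.
Hydraulic gradient i = (54.72 − 53.88) / 1260 = 0.84 / 1260 = 0.0006667.
Q = Σ(K_i·b_i) · W · i = 1739 × 1150 × 0.0006667 = 1333 m³/day.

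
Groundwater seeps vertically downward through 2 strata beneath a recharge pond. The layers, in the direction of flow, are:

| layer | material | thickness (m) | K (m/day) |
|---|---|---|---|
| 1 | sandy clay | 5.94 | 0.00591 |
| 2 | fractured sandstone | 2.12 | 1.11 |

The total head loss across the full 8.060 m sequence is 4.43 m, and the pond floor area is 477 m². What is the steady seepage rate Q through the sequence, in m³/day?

Flow is perpendicular to layering, so the layers act in series and the equivalent K is the thickness-weighted harmonic mean.
Total thickness L = 5.94 + 2.12 = 8.060 m.
Σ(b_i/K_i) = 5.94/0.00591 + 2.12/1.11 = 1007 d.
K_eq = L / Σ(b_i/K_i) = 8.060 / 1007 = 0.008004 m/day.
Q = K_eq · A · (Δh/L) = 0.008004 × 477 × (4.43/8.060) = 2.098 m³/day.

2.10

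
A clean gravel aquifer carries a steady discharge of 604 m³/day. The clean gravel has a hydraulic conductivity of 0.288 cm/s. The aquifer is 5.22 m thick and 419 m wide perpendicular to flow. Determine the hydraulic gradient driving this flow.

0.00111

Convert K: 0.288 cm/s × 864 = 248.8 m/day.
Cross-sectional area A = 419 × 5.22 = 2187 m².
From Q = K·A·i, i = Q / (K·A) = 604 / (248.8 × 2187) = 0.001110.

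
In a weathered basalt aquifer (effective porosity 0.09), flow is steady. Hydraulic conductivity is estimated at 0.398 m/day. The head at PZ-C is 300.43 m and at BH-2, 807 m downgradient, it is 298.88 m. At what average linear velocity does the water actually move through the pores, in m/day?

Hydraulic gradient i = (300.43 − 298.88) / 807 = 1.55 / 807 = 0.001921.
Darcy flux q = K · i = 0.3980 × 0.001921 = 0.0007644 m/day.
Seepage velocity v = q / n_e = 0.0007644 / 0.09 = 0.008494 m/day.

0.00849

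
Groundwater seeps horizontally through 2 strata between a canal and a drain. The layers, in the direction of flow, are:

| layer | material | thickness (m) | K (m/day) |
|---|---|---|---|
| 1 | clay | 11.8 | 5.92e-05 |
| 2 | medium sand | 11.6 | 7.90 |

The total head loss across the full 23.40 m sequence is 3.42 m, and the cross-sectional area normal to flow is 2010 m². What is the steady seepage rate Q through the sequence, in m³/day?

0.0345

Flow is perpendicular to layering, so the layers act in series and the equivalent K is the thickness-weighted harmonic mean.
Total thickness L = 11.8 + 11.6 = 23.40 m.
Σ(b_i/K_i) = 11.8/5.92e-05 + 11.6/7.90 = 1.993e+05 d.
K_eq = L / Σ(b_i/K_i) = 23.40 / 1.993e+05 = 0.0001174 m/day.
Q = K_eq · A · (Δh/L) = 0.0001174 × 2010 × (3.42/23.40) = 0.03449 m³/day.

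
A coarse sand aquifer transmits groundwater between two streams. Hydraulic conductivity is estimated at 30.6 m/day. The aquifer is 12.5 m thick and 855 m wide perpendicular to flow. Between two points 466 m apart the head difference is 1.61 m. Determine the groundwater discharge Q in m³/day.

Cross-sectional area A = 855 × 12.5 = 10688 m².
Hydraulic gradient i = Δh / L = 1.61 / 466 = 0.003455.
Darcy's law: Q = K · A · i = 30.60 × 10688 × 0.003455 = 1130 m³/day.

1130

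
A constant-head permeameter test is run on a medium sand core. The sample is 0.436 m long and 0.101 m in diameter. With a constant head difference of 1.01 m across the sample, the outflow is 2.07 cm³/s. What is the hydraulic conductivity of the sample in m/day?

9.64

Cross-sectional area A = π·(d/2)² = π × (0.101/2)² = 0.008012 m².
Convert discharge: 2.07 cm³/s = 2.070e-06 m³/s.
Darcy's law rearranged: K = Q·L / (A·Δh) = 2.070e-06 × 0.436 / (0.008012 × 1.01) = 0.0001115 m/s = 9.636 m/day.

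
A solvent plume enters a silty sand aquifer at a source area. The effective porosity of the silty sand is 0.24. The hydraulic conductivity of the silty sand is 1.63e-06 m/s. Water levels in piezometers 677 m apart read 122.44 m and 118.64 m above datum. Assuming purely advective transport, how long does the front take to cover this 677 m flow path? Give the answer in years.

Convert K: 1.63e-06 m/s × 86400 = 0.1408 m/day.
Hydraulic gradient i = (122.44 − 118.64) / 677 = 3.8 / 677 = 0.005613.
Darcy flux q = K · i = 0.1408 × 0.005613 = 0.0007905 m/day.
Seepage velocity v = q / n_e = 0.0007905 / 0.24 = 0.003294 m/day.
Travel time t = L / v = 677 / 0.003294 = 2.055e+05 days = 562.7 years.

563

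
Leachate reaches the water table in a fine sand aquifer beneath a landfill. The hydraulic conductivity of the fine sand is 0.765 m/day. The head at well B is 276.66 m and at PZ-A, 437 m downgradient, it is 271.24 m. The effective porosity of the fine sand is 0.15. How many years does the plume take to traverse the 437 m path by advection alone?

Hydraulic gradient i = (276.66 − 271.24) / 437 = 5.42 / 437 = 0.01240.
Darcy flux q = K · i = 0.7650 × 0.01240 = 0.009488 m/day.
Seepage velocity v = q / n_e = 0.009488 / 0.15 = 0.06325 m/day.
Travel time t = L / v = 437 / 0.06325 = 6909 days = 18.91 years.

18.9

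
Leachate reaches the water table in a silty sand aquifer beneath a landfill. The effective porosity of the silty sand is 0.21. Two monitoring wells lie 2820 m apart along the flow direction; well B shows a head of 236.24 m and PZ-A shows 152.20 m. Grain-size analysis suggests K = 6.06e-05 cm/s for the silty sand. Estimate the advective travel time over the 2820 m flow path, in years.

Convert K: 6.06e-05 cm/s × 864 = 0.05236 m/day.
Hydraulic gradient i = (236.24 − 152.20) / 2820 = 84.04 / 2820 = 0.02980.
Darcy flux q = K · i = 0.05236 × 0.02980 = 0.001560 m/day.
Seepage velocity v = q / n_e = 0.001560 / 0.21 = 0.007430 m/day.
Travel time t = L / v = 2820 / 0.007430 = 3.795e+05 days = 1039 years.

1040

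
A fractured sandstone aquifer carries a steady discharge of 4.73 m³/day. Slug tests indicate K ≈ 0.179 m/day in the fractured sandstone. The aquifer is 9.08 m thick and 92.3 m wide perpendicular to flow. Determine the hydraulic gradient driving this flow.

0.0315

Cross-sectional area A = 92.3 × 9.08 = 838.1 m².
From Q = K·A·i, i = Q / (K·A) = 4.73 / (0.1790 × 838.1) = 0.03153.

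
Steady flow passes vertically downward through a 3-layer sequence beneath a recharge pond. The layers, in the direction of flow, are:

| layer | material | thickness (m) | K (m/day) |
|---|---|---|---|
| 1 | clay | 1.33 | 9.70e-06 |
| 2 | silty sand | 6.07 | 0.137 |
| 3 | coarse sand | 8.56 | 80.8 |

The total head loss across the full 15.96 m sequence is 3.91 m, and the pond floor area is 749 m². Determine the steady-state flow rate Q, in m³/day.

Flow is perpendicular to layering, so the layers act in series and the equivalent K is the thickness-weighted harmonic mean.
Total thickness L = 1.33 + 6.07 + 8.56 = 15.96 m.
Σ(b_i/K_i) = 1.33/9.70e-06 + 6.07/0.137 + 8.56/80.8 = 1.372e+05 d.
K_eq = L / Σ(b_i/K_i) = 15.96 / 1.372e+05 = 0.0001164 m/day.
Q = K_eq · A · (Δh/L) = 0.0001164 × 749 × (3.91/15.96) = 0.02135 m³/day.

0.0214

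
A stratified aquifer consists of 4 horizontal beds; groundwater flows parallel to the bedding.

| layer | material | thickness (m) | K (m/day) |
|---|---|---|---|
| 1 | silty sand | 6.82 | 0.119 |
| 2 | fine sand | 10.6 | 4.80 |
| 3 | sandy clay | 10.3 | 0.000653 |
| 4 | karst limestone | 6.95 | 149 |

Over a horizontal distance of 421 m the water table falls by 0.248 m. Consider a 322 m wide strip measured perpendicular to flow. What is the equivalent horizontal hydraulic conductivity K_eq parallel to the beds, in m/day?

Flow is parallel to layering, so each bed carries its own Darcy discharge and the transmissivities add.
Σ(K_i·b_i) = 0.119×6.82 + 4.80×10.6 + 0.000653×10.3 + 149×6.95 = 1087 m²/day.
Total thickness b = 34.67 m, so K_eq = Σ(K_i·b_i)/b = 31.36 m/day.

31.4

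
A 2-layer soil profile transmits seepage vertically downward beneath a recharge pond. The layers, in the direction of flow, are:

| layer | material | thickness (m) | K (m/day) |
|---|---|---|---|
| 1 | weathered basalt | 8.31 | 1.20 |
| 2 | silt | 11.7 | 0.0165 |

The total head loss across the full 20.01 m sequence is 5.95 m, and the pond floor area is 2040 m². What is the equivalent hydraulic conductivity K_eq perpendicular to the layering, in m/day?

0.0279

Flow is perpendicular to layering, so the layers act in series and the equivalent K is the thickness-weighted harmonic mean.
Total thickness L = 8.31 + 11.7 = 20.01 m.
Σ(b_i/K_i) = 8.31/1.20 + 11.7/0.0165 = 716.0 d.
K_eq = L / Σ(b_i/K_i) = 20.01 / 716.0 = 0.02795 m/day.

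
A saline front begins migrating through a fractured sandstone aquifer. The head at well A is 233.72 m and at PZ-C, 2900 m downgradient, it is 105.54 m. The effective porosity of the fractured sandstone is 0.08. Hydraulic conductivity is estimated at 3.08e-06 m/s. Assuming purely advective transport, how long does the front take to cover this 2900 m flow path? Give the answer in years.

54.0

Convert K: 3.08e-06 m/s × 86400 = 0.2661 m/day.
Hydraulic gradient i = (233.72 − 105.54) / 2900 = 128.18 / 2900 = 0.04420.
Darcy flux q = K · i = 0.2661 × 0.04420 = 0.01176 m/day.
Seepage velocity v = q / n_e = 0.01176 / 0.08 = 0.1470 m/day.
Travel time t = L / v = 2900 / 0.1470 = 19724 days = 54.00 years.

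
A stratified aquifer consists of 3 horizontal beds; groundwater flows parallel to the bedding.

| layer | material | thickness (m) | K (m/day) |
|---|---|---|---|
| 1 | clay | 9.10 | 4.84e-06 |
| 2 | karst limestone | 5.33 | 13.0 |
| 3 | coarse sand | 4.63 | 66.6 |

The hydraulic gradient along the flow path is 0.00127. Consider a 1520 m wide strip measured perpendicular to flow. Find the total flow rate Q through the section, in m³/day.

729

Flow is parallel to layering, so each bed carries its own Darcy discharge and the transmissivities add.
Σ(K_i·b_i) = 4.84e-06×9.10 + 13.0×5.33 + 66.6×4.63 = 377.6 m²/day.
Hydraulic gradient i = 0.00127.
Q = Σ(K_i·b_i) · W · i = 377.6 × 1520 × 0.001270 = 729.0 m³/day.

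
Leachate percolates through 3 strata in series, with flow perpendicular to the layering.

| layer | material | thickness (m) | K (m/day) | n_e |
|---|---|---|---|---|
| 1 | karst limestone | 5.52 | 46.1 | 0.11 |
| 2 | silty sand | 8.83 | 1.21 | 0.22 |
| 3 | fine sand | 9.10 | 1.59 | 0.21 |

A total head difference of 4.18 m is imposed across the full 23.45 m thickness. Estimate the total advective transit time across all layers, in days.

14.0

With flow normal to the layers, continuity requires the same specific discharge q through every layer.
Σ(b_i/K_i) = 5.52/46.1 + 8.83/1.21 + 9.10/1.59 = 13.14 d.
q = Δh / Σ(b_i/K_i) = 4.18 / 13.14 = 0.3181 m/day.
In each layer the seepage velocity is v_i = q/n_i, so the layer transit time is t_i = b_i·n_i / q:
  layer 1 (karst limestone): t_1 = 5.52 × 0.11 / 0.3181 = 1.909 d
  layer 2 (silty sand): t_2 = 8.83 × 0.22 / 0.3181 = 6.107 d
  layer 3 (fine sand): t_3 = 9.10 × 0.21 / 0.3181 = 6.008 d
Total t = Σ t_i = 14.02 days.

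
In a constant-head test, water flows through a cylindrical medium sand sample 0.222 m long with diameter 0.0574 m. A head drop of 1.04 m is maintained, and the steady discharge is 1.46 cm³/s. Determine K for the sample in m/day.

10.4

Cross-sectional area A = π·(d/2)² = π × (0.0574/2)² = 0.002588 m².
Convert discharge: 1.46 cm³/s = 1.460e-06 m³/s.
Darcy's law rearranged: K = Q·L / (A·Δh) = 1.460e-06 × 0.222 / (0.002588 × 1.04) = 0.0001204 m/s = 10.41 m/day.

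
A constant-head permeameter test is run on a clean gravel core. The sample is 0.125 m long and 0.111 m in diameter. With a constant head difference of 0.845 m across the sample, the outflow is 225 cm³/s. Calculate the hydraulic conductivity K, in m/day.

Cross-sectional area A = π·(d/2)² = π × (0.111/2)² = 0.009677 m².
Convert discharge: 225 cm³/s = 0.0002250 m³/s.
Darcy's law rearranged: K = Q·L / (A·Δh) = 0.0002250 × 0.125 / (0.009677 × 0.845) = 0.003440 m/s = 297.2 m/day.

297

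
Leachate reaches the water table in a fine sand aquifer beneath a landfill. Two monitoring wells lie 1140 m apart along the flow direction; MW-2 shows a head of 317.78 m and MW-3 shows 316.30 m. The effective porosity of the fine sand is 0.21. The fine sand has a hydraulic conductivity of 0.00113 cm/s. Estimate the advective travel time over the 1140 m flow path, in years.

517

Convert K: 0.00113 cm/s × 864 = 0.9763 m/day.
Hydraulic gradient i = (317.78 − 316.30) / 1140 = 1.48 / 1140 = 0.001298.
Darcy flux q = K · i = 0.9763 × 0.001298 = 0.001268 m/day.
Seepage velocity v = q / n_e = 0.001268 / 0.21 = 0.006036 m/day.
Travel time t = L / v = 1140 / 0.006036 = 1.889e+05 days = 517.1 years.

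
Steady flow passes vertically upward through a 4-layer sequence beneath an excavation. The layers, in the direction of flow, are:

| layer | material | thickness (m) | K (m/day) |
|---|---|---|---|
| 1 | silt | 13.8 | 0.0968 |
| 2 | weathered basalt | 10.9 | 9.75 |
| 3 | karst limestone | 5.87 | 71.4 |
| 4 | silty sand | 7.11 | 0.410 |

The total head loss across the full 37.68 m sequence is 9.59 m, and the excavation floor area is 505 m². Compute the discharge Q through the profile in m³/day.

30.1

Flow is perpendicular to layering, so the layers act in series and the equivalent K is the thickness-weighted harmonic mean.
Total thickness L = 13.8 + 10.9 + 5.87 + 7.11 = 37.68 m.
Σ(b_i/K_i) = 13.8/0.0968 + 10.9/9.75 + 5.87/71.4 + 7.11/0.410 = 161.1 d.
K_eq = L / Σ(b_i/K_i) = 37.68 / 161.1 = 0.2339 m/day.
Q = K_eq · A · (Δh/L) = 0.2339 × 505 × (9.59/37.68) = 30.06 m³/day.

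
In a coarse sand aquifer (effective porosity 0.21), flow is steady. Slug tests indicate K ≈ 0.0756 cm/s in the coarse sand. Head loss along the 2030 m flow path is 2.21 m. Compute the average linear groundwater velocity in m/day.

Convert K: 0.0756 cm/s × 864 = 65.32 m/day.
Hydraulic gradient i = Δh / L = 2.21 / 2030 = 0.001089.
Darcy flux q = K · i = 65.32 × 0.001089 = 0.07111 m/day.
Seepage velocity v = q / n_e = 0.07111 / 0.21 = 0.3386 m/day.

0.339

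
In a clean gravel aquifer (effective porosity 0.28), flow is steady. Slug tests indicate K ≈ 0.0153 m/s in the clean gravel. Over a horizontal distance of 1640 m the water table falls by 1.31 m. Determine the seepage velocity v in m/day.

3.77

Convert K: 0.0153 m/s × 86400 = 1322 m/day.
Hydraulic gradient i = Δh / L = 1.31 / 1640 = 0.0007988.
Darcy flux q = K · i = 1322 × 0.0007988 = 1.056 m/day.
Seepage velocity v = q / n_e = 1.056 / 0.28 = 3.771 m/day.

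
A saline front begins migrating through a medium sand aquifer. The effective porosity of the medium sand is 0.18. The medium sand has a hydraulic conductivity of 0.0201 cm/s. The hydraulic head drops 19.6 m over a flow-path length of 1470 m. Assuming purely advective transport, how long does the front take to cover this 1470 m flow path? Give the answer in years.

3.13

Convert K: 0.0201 cm/s × 864 = 17.37 m/day.
Hydraulic gradient i = Δh / L = 19.6 / 1470 = 0.01333.
Darcy flux q = K · i = 17.37 × 0.01333 = 0.2316 m/day.
Seepage velocity v = q / n_e = 0.2316 / 0.18 = 1.286 m/day.
Travel time t = L / v = 1470 / 1.286 = 1143 days = 3.129 years.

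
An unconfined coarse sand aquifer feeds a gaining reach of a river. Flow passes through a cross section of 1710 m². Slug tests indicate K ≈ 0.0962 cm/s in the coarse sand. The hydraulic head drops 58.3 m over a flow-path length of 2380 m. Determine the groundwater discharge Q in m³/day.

3480

Convert K: 0.0962 cm/s × 864 = 83.12 m/day.
Hydraulic gradient i = Δh / L = 58.3 / 2380 = 0.02450.
Darcy's law: Q = K · A · i = 83.12 × 1710 × 0.02450 = 3482 m³/day.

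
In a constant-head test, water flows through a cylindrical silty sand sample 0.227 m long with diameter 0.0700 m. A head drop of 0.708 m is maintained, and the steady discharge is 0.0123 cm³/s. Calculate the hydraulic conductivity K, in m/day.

0.0885

Cross-sectional area A = π·(d/2)² = π × (0.0700/2)² = 0.003848 m².
Convert discharge: 0.0123 cm³/s = 1.230e-08 m³/s.
Darcy's law rearranged: K = Q·L / (A·Δh) = 1.230e-08 × 0.227 / (0.003848 × 0.708) = 1.025e-06 m/s = 0.08854 m/day.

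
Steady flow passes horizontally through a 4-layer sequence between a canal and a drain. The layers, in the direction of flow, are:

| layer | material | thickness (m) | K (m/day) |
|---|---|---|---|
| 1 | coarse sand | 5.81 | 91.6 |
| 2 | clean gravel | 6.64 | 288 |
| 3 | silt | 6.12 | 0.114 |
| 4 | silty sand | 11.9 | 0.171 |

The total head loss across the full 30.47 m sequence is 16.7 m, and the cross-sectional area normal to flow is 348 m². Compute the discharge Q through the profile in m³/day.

Flow is perpendicular to layering, so the layers act in series and the equivalent K is the thickness-weighted harmonic mean.
Total thickness L = 5.81 + 6.64 + 6.12 + 11.9 = 30.47 m.
Σ(b_i/K_i) = 5.81/91.6 + 6.64/288 + 6.12/0.114 + 11.9/0.171 = 123.4 d.
K_eq = L / Σ(b_i/K_i) = 30.47 / 123.4 = 0.2470 m/day.
Q = K_eq · A · (Δh/L) = 0.2470 × 348 × (16.7/30.47) = 47.11 m³/day.

47.1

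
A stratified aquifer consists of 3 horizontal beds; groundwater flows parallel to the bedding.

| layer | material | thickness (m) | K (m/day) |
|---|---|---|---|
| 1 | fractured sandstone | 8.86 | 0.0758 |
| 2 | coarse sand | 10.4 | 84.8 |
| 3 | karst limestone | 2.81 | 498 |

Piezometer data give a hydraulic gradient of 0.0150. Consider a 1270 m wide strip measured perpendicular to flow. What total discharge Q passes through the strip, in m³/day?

43500

Flow is parallel to layering, so each bed carries its own Darcy discharge and the transmissivities add.
Σ(K_i·b_i) = 0.0758×8.86 + 84.8×10.4 + 498×2.81 = 2282 m²/day.
Hydraulic gradient i = 0.0150.
Q = Σ(K_i·b_i) · W · i = 2282 × 1270 × 0.01500 = 43472 m³/day.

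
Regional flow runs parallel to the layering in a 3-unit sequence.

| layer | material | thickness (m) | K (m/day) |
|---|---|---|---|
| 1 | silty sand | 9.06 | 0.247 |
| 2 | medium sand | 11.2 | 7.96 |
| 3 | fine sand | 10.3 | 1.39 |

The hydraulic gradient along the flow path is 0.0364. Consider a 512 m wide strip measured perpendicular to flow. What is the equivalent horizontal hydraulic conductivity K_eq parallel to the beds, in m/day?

Flow is parallel to layering, so each bed carries its own Darcy discharge and the transmissivities add.
Σ(K_i·b_i) = 0.247×9.06 + 7.96×11.2 + 1.39×10.3 = 105.7 m²/day.
Total thickness b = 30.56 m, so K_eq = Σ(K_i·b_i)/b = 3.459 m/day.

3.46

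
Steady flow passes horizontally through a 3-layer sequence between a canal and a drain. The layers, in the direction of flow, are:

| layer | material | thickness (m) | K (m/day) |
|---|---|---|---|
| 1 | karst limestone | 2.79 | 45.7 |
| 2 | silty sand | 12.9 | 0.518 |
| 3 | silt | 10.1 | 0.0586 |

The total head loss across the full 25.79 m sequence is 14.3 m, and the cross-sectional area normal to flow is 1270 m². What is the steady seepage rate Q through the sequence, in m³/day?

Flow is perpendicular to layering, so the layers act in series and the equivalent K is the thickness-weighted harmonic mean.
Total thickness L = 2.79 + 12.9 + 10.1 = 25.79 m.
Σ(b_i/K_i) = 2.79/45.7 + 12.9/0.518 + 10.1/0.0586 = 197.3 d.
K_eq = L / Σ(b_i/K_i) = 25.79 / 197.3 = 0.1307 m/day.
Q = K_eq · A · (Δh/L) = 0.1307 × 1270 × (14.3/25.79) = 92.04 m³/day.

92.0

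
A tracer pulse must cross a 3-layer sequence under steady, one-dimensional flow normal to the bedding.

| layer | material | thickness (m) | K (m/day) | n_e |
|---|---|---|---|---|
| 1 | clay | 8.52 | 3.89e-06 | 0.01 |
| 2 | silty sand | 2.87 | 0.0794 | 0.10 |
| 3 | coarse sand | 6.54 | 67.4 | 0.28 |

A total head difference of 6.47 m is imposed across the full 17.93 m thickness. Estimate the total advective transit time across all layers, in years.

2040

With flow normal to the layers, continuity requires the same specific discharge q through every layer.
Σ(b_i/K_i) = 8.52/3.89e-06 + 2.87/0.0794 + 6.54/67.4 = 2.190e+06 d.
q = Δh / Σ(b_i/K_i) = 6.47 / 2.190e+06 = 2.954e-06 m/day.
In each layer the seepage velocity is v_i = q/n_i, so the layer transit time is t_i = b_i·n_i / q:
  layer 1 (clay): t_1 = 8.52 × 0.01 / 2.954e-06 = 28842 d
  layer 2 (silty sand): t_2 = 2.87 × 0.10 / 2.954e-06 = 97157 d
  layer 3 (coarse sand): t_3 = 6.54 × 0.28 / 2.954e-06 = 6.199e+05 d
Total t = Σ t_i = 7.459e+05 days = 2042 years.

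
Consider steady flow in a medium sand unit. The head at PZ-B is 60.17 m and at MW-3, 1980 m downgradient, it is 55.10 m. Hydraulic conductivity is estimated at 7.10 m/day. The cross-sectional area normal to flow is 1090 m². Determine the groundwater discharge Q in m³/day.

19.8

Hydraulic gradient i = (60.17 − 55.10) / 1980 = 5.07 / 1980 = 0.002561.
Darcy's law: Q = K · A · i = 7.100 × 1090 × 0.002561 = 19.82 m³/day.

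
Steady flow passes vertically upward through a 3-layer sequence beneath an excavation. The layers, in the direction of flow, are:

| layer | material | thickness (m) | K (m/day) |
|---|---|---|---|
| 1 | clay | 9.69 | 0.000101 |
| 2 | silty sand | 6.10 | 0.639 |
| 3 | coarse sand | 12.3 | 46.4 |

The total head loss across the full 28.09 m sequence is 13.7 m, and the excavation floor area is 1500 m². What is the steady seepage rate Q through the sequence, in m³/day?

Flow is perpendicular to layering, so the layers act in series and the equivalent K is the thickness-weighted harmonic mean.
Total thickness L = 9.69 + 6.10 + 12.3 = 28.09 m.
Σ(b_i/K_i) = 9.69/0.000101 + 6.10/0.639 + 12.3/46.4 = 95950 d.
K_eq = L / Σ(b_i/K_i) = 28.09 / 95950 = 0.0002928 m/day.
Q = K_eq · A · (Δh/L) = 0.0002928 × 1500 × (13.7/28.09) = 0.2142 m³/day.

0.214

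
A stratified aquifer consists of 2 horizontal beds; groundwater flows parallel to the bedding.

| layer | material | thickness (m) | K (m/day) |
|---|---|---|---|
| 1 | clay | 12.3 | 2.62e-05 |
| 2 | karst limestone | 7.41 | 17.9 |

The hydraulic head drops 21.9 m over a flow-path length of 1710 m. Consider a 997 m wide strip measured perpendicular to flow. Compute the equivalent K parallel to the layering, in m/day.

Flow is parallel to layering, so each bed carries its own Darcy discharge and the transmissivities add.
Σ(K_i·b_i) = 2.62e-05×12.3 + 17.9×7.41 = 132.6 m²/day.
Total thickness b = 19.71 m, so K_eq = Σ(K_i·b_i)/b = 6.730 m/day.

6.73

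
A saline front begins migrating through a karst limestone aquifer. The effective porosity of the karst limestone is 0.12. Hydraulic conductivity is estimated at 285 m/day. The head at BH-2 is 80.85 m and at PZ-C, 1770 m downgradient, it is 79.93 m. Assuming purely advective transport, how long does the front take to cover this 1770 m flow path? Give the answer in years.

Hydraulic gradient i = (80.85 − 79.93) / 1770 = 0.92 / 1770 = 0.0005198.
Darcy flux q = K · i = 285.0 × 0.0005198 = 0.1481 m/day.
Seepage velocity v = q / n_e = 0.1481 / 0.12 = 1.234 m/day.
Travel time t = L / v = 1770 / 1.234 = 1434 days = 3.926 years.

3.93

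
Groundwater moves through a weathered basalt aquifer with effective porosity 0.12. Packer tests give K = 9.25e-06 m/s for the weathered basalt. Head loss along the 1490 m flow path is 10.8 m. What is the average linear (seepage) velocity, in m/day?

Convert K: 9.25e-06 m/s × 86400 = 0.7992 m/day.
Hydraulic gradient i = Δh / L = 10.8 / 1490 = 0.007248.
Darcy flux q = K · i = 0.7992 × 0.007248 = 0.005793 m/day.
Seepage velocity v = q / n_e = 0.005793 / 0.12 = 0.04827 m/day.

0.0483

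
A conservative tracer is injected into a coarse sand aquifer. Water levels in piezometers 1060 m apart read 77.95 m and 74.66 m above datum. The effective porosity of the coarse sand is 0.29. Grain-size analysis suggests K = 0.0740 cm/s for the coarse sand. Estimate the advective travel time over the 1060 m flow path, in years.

4.24

Convert K: 0.0740 cm/s × 864 = 63.94 m/day.
Hydraulic gradient i = (77.95 − 74.66) / 1060 = 3.29 / 1060 = 0.003104.
Darcy flux q = K · i = 63.94 × 0.003104 = 0.1984 m/day.
Seepage velocity v = q / n_e = 0.1984 / 0.29 = 0.6843 m/day.
Travel time t = L / v = 1060 / 0.6843 = 1549 days = 4.241 years.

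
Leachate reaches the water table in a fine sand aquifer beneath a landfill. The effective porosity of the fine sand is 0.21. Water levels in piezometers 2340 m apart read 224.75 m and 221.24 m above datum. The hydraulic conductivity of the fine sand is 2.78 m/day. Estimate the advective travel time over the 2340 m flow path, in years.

323

Hydraulic gradient i = (224.75 − 221.24) / 2340 = 3.51 / 2340 = 0.001500.
Darcy flux q = K · i = 2.780 × 0.001500 = 0.004170 m/day.
Seepage velocity v = q / n_e = 0.004170 / 0.21 = 0.01986 m/day.
Travel time t = L / v = 2340 / 0.01986 = 1.178e+05 days = 322.6 years.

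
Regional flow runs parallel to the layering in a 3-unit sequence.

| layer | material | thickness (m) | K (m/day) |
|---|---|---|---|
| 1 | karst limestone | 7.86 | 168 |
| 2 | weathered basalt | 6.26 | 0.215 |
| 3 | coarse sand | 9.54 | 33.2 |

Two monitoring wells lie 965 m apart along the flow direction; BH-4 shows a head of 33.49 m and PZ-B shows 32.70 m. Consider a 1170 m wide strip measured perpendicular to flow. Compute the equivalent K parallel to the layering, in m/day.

Flow is parallel to layering, so each bed carries its own Darcy discharge and the transmissivities add.
Σ(K_i·b_i) = 168×7.86 + 0.215×6.26 + 33.2×9.54 = 1639 m²/day.
Total thickness b = 23.66 m, so K_eq = Σ(K_i·b_i)/b = 69.25 m/day.

69.3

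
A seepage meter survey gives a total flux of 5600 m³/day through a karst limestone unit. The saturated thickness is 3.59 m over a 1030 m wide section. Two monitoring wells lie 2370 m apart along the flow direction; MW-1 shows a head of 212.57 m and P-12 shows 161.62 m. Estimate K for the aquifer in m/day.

70.4

Cross-sectional area A = 1030 × 3.59 = 3698 m².
Hydraulic gradient i = (212.57 − 161.62) / 2370 = 50.95 / 2370 = 0.02150.
From Q = K·A·i, K = Q / (A·i) = 5600 / (3698 × 0.02150) = 70.45 m/day.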